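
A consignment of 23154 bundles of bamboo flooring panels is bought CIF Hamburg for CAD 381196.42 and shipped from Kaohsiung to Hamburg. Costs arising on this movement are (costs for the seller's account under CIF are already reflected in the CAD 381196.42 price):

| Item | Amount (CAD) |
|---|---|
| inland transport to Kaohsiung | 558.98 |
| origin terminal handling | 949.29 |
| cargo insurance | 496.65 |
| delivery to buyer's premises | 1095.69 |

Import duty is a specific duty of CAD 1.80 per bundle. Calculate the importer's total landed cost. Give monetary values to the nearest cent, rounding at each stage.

Total landed cost: CAD 423969.31

CIF: the seller pays costs through ocean freight and marine insurance to the destination port.
Already in the invoice (seller's account under CIF): inland to port, origin terminal, insurance — exclude.
The CIF price already equals the CIF value: 381196.42
Import duty = 23154 × 1.80 = 41677.20
Buyer bears: delivery 1095.69 + duty 41677.20 = 42772.89
Landed cost = invoice 381196.42 + 42772.89 = 423969.31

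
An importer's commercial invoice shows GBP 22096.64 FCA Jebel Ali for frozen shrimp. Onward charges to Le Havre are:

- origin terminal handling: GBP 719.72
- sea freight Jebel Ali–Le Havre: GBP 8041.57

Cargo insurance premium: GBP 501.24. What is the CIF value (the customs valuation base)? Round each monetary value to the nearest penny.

CIF value: GBP 31359.17

CIF = FCA price + pre-shipment costs + freight + insurance
CIF = 22096.64 + 719.72 + 8041.57 + 501.24 = 31359.17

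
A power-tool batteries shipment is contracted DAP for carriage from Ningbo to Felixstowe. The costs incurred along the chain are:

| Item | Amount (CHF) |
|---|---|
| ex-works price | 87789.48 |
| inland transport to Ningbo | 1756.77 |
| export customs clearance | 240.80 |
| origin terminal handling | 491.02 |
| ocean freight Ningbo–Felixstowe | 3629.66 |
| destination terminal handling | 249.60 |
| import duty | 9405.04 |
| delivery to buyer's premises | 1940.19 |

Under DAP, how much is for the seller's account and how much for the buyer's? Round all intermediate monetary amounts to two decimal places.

DAP: the seller bears all costs to the named destination except import duty and clearance.
Seller's account: goods 87789.48 + inland to port 1756.77 + export clearance 240.80 + origin terminal 491.02 + freight 3629.66 + destination terminal 249.60 + delivery 1940.19 = 96097.52
Buyer's account: duty 9405.04 = 9405.04

Seller: CHF 96097.52; buyer: CHF 9405.04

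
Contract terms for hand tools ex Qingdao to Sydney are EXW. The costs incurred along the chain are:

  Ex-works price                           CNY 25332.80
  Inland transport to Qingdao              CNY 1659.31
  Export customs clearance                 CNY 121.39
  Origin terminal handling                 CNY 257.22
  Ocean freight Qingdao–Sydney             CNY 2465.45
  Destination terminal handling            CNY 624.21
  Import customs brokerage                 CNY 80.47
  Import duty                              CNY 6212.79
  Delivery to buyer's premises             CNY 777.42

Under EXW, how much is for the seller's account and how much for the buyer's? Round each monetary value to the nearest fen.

EXW: the seller makes goods available at their premises; the buyer bears all onward costs.
Seller's account: goods 25332.80 = 25332.80
Buyer's account: inland to port 1659.31 + export clearance 121.39 + origin terminal 257.22 + freight 2465.45 + destination terminal 624.21 + brokerage 80.47 + duty 6212.79 + delivery 777.42 = 12198.26

Seller: CNY 25332.80; buyer: CNY 12198.26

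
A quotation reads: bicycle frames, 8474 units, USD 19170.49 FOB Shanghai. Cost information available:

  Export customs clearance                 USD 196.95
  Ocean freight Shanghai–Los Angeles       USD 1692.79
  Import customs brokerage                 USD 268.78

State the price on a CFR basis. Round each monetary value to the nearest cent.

Not relevant to the conversion: export clearance — on the seller under both FOB and CFR; already in the FOB price and stays in the CFR price. brokerage — on the buyer under both terms; not part of either seller's price.
From FOB to CFR, the seller additionally bears: freight.
CFR price = 19170.49 + 1692.79 = 20863.28

CFR price: USD 20863.28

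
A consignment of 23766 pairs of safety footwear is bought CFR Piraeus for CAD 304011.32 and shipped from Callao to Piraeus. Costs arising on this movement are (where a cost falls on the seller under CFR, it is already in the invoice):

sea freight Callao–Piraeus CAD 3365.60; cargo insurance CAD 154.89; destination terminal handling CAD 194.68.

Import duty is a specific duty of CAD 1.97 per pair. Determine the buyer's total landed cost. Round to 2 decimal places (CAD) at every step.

CFR: the seller pays costs through ocean freight to the destination port, but not insurance.
Already in the invoice (seller's account under CFR): freight — exclude.
CIF value = CFR price + insurance = 304011.32 + 154.89 = 304166.21
Import duty = 23766 × 1.97 = 46819.02
Buyer bears: insurance 154.89 + destination terminal 194.68 + duty 46819.02 = 47168.59
Landed cost = invoice 304011.32 + 47168.59 = 351179.91

Total landed cost: CAD 351179.91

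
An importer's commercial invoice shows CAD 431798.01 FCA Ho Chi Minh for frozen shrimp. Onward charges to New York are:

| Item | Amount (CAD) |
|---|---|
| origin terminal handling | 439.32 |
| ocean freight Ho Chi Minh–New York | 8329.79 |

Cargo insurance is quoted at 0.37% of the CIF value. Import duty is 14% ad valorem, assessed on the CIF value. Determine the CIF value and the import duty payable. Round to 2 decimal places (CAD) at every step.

CIF value: CAD 442203.27; import duty: CAD 61908.46

Let C be the CIF value. C = FCA price + pre-shipment costs + freight + 0.37% × C
C − 0.37% × C = 431798.01 + 439.32 + 8329.79
0.9963 × C = 440567.12
C = 440567.12 / 0.9963 = 442203.27
Insurance premium = 0.37% × 442203.27 = 1636.15
Import duty = 442203.27 × 14% = 61908.46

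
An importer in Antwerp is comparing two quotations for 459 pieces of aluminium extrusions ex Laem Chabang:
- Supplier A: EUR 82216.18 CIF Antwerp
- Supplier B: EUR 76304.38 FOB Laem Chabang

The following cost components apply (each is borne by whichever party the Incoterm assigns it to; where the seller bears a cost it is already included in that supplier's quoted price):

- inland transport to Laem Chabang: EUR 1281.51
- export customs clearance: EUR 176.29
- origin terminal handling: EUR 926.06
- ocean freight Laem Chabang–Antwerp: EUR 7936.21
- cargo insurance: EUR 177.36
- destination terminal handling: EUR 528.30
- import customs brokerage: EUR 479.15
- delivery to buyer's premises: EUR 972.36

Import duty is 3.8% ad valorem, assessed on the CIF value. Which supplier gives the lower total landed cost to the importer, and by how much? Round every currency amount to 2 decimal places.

Supplier A (CIF):
The CIF price already equals the CIF value: 82216.18
Import duty = 82216.18 × 3.8% = 3124.21
Buyer bears (A): 528.30 + 479.15 + 972.36 = 1979.81
Landed cost (A) = invoice 82216.18 + 1979.81 + duty 3124.21 = 87320.20
Supplier B (FOB):
CIF value = FOB price + freight + insurance = 76304.38 + 7936.21 + 177.36 = 84417.95
Import duty = 84417.95 × 3.8% = 3207.88
Buyer bears (B): 7936.21 + 177.36 + 528.30 + 479.15 + 972.36 = 10093.38
Landed cost (B) = invoice 76304.38 + 10093.38 + duty 3207.88 = 89605.64
Difference = |87320.20 − 89605.64| = 2285.44

Supplier A is cheaper by EUR 2285.44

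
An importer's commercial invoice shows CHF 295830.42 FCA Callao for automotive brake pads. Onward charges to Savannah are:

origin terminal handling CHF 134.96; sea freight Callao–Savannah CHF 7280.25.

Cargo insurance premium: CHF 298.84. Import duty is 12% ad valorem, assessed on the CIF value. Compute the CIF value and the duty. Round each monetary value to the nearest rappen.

CIF value: CHF 303544.47; import duty: CHF 36425.34

CIF = FCA price + pre-shipment costs + freight + insurance
CIF = 295830.42 + 134.96 + 7280.25 + 298.84 = 303544.47
Import duty = 303544.47 × 12% = 36425.34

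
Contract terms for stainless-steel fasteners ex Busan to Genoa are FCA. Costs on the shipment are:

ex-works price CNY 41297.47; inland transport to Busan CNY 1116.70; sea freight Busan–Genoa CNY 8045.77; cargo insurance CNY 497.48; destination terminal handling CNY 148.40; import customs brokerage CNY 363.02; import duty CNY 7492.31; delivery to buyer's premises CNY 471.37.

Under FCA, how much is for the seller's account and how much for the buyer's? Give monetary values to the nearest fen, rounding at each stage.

Seller: CNY 42414.17; buyer: CNY 17018.35

FCA: the seller delivers export-cleared goods to the carrier; the buyer bears costs from that point.
Seller's account: goods 41297.47 + inland to port 1116.70 = 42414.17
Buyer's account: freight 8045.77 + insurance 497.48 + destination terminal 148.40 + brokerage 363.02 + duty 7492.31 + delivery 471.37 = 17018.35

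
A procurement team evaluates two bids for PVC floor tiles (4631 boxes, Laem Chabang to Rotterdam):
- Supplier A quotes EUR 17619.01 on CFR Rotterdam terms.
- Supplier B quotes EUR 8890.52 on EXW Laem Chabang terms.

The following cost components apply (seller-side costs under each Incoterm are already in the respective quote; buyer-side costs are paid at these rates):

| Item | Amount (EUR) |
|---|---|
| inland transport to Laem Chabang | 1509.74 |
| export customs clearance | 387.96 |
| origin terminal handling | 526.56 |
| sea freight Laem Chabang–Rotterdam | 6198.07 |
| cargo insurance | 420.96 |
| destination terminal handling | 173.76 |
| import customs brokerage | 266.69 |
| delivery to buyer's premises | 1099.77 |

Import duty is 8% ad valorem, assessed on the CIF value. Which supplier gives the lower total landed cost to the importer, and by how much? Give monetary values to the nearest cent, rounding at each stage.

Supplier A (CFR):
CIF value = CFR price + insurance = 17619.01 + 420.96 = 18039.97
Import duty = 18039.97 × 8% = 1443.20
Buyer bears (A): 420.96 + 173.76 + 266.69 + 1099.77 = 1961.18
Landed cost (A) = invoice 17619.01 + 1961.18 + duty 1443.20 = 21023.39
Supplier B (EXW):
CIF value = EXW price + inland to port + export clearance + origin terminal + freight + insurance = 8890.52 + 1509.74 + 387.96 + 526.56 + 6198.07 + 420.96 = 17933.81
Import duty = 17933.81 × 8% = 1434.70
Buyer bears (B): 1509.74 + 387.96 + 526.56 + 6198.07 + 420.96 + 173.76 + 266.69 + 1099.77 = 10583.51
Landed cost (B) = invoice 8890.52 + 10583.51 + duty 1434.70 = 20908.73
Difference = |21023.39 − 20908.73| = 114.66

Supplier B is cheaper by EUR 114.66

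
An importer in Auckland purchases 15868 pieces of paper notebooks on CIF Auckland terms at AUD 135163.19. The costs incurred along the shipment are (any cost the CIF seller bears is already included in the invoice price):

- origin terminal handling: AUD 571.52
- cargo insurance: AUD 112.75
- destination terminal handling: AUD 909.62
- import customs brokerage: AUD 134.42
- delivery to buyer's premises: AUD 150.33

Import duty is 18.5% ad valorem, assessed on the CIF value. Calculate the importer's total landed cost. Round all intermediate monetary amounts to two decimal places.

CIF: the seller pays costs through ocean freight and marine insurance to the destination port.
Already in the invoice (seller's account under CIF): origin terminal, insurance — exclude.
The CIF price already equals the CIF value: 135163.19
Import duty = 135163.19 × 18.5% = 25005.19
Buyer bears: destination terminal 909.62 + brokerage 134.42 + delivery 150.33 + duty 25005.19 = 26199.56
Landed cost = invoice 135163.19 + 26199.56 = 161362.75

Total landed cost: AUD 161362.75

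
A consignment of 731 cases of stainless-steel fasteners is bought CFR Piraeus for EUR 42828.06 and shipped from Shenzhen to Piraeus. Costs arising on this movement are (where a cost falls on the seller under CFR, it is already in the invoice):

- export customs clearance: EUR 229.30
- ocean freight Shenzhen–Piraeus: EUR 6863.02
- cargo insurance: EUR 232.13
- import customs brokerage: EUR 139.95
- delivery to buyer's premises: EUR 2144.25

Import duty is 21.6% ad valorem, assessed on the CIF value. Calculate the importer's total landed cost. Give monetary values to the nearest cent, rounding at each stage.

Total landed cost: EUR 54645.39

CFR: the seller pays costs through ocean freight to the destination port, but not insurance.
Already in the invoice (seller's account under CFR): export clearance, freight — exclude.
CIF value = CFR price + insurance = 42828.06 + 232.13 = 43060.19
Import duty = 43060.19 × 21.6% = 9301.00
Buyer bears: insurance 232.13 + brokerage 139.95 + delivery 2144.25 + duty 9301.00 = 11817.33
Landed cost = invoice 42828.06 + 11817.33 = 54645.39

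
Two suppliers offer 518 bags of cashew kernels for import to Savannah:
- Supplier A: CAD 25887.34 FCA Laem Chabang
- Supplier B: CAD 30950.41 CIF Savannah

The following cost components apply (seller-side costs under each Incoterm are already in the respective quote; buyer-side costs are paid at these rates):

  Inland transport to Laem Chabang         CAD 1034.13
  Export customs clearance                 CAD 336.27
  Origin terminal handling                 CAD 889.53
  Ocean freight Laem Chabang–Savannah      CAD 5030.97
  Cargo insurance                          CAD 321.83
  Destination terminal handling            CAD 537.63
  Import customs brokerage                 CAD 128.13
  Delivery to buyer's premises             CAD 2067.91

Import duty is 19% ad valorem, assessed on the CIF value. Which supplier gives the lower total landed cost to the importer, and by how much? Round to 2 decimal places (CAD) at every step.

Supplier B is cheaper by CAD 1403.32

Supplier A (FCA):
CIF value = FCA price + origin terminal + freight + insurance = 25887.34 + 889.53 + 5030.97 + 321.83 = 32129.67
Import duty = 32129.67 × 19% = 6104.64
Buyer bears (A): 889.53 + 5030.97 + 321.83 + 537.63 + 128.13 + 2067.91 = 8976.00
Landed cost (A) = invoice 25887.34 + 8976.00 + duty 6104.64 = 40967.98
Supplier B (CIF):
The CIF price already equals the CIF value: 30950.41
Import duty = 30950.41 × 19% = 5880.58
Buyer bears (B): 537.63 + 128.13 + 2067.91 = 2733.67
Landed cost (B) = invoice 30950.41 + 2733.67 + duty 5880.58 = 39564.66
Difference = |40967.98 − 39564.66| = 1403.32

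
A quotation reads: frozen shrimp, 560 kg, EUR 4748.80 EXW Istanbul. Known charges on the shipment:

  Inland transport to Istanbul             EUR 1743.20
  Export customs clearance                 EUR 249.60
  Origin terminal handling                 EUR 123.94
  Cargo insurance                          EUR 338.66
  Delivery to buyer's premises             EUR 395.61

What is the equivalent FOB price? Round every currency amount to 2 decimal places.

FOB price: EUR 6865.54

Not relevant to the conversion: insurance, delivery — on the buyer under both terms; not part of either seller's price.
From EXW to FOB, the seller additionally bears: inland to port, export clearance, origin terminal.
FOB price = 4748.80 + 1743.20 + 249.60 + 123.94 = 6865.54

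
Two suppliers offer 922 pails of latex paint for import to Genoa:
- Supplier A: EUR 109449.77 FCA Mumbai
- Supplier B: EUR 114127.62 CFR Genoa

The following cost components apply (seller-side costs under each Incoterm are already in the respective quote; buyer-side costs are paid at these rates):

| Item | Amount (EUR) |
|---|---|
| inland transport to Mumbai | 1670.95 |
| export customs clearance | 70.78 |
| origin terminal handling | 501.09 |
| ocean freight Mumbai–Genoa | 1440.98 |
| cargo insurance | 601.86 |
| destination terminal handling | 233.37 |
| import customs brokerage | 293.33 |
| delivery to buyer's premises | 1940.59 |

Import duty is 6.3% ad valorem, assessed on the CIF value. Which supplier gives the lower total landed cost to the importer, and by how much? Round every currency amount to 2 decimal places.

Supplier A is cheaper by EUR 2908.14

Supplier A (FCA):
CIF value = FCA price + origin terminal + freight + insurance = 109449.77 + 501.09 + 1440.98 + 601.86 = 111993.70
Import duty = 111993.70 × 6.3% = 7055.60
Buyer bears (A): 501.09 + 1440.98 + 601.86 + 233.37 + 293.33 + 1940.59 = 5011.22
Landed cost (A) = invoice 109449.77 + 5011.22 + duty 7055.60 = 121516.59
Supplier B (CFR):
CIF value = CFR price + insurance = 114127.62 + 601.86 = 114729.48
Import duty = 114729.48 × 6.3% = 7227.96
Buyer bears (B): 601.86 + 233.37 + 293.33 + 1940.59 = 3069.15
Landed cost (B) = invoice 114127.62 + 3069.15 + duty 7227.96 = 124424.73
Difference = |121516.59 − 124424.73| = 2908.14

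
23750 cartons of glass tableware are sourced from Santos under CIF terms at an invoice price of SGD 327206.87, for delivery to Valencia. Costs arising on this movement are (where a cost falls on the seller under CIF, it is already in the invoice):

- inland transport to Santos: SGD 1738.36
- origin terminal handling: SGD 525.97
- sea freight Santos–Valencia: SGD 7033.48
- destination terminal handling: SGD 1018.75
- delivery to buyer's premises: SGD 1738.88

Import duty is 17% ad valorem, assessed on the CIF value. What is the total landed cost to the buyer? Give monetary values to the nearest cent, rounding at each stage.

Total landed cost: SGD 385589.67

CIF: the seller pays costs through ocean freight and marine insurance to the destination port.
Already in the invoice (seller's account under CIF): inland to port, origin terminal, freight — exclude.
The CIF price already equals the CIF value: 327206.87
Import duty = 327206.87 × 17% = 55625.17
Buyer bears: destination terminal 1018.75 + delivery 1738.88 + duty 55625.17 = 58382.80
Landed cost = invoice 327206.87 + 58382.80 = 385589.67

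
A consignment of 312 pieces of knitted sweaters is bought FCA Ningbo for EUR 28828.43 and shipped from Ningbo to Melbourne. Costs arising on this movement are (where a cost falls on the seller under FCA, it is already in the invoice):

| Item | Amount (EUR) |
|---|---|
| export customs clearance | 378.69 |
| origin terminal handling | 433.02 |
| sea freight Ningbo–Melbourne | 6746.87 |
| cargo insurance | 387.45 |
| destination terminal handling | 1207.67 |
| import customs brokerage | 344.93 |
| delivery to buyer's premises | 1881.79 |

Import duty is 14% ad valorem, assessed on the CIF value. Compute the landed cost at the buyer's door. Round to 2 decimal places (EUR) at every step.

FCA: the seller delivers export-cleared goods to the carrier; the buyer bears costs from that point.
Already in the invoice (seller's account under FCA): export clearance — exclude.
CIF value = FCA price + origin terminal + freight + insurance = 28828.43 + 433.02 + 6746.87 + 387.45 = 36395.77
Import duty = 36395.77 × 14% = 5095.41
Buyer bears: origin terminal 433.02 + freight 6746.87 + insurance 387.45 + destination terminal 1207.67 + brokerage 344.93 + delivery 1881.79 + duty 5095.41 = 16097.14
Landed cost = invoice 28828.43 + 16097.14 = 44925.57

Total landed cost: EUR 44925.57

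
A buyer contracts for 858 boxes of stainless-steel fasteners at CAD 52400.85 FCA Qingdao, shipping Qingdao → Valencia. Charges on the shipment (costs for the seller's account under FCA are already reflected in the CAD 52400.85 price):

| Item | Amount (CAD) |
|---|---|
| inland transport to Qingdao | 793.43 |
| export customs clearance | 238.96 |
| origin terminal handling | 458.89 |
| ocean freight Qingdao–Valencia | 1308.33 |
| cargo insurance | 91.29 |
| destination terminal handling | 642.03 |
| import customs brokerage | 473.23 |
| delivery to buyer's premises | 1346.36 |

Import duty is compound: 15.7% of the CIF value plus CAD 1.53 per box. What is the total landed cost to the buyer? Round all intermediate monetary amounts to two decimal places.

FCA: the seller delivers export-cleared goods to the carrier; the buyer bears costs from that point.
Already in the invoice (seller's account under FCA): inland to port, export clearance — exclude.
CIF value = FCA price + origin terminal + freight + insurance = 52400.85 + 458.89 + 1308.33 + 91.29 = 54259.36
Ad valorem component: 54259.36 × 15.7% = 8518.72
Specific component: 858 × 1.53 = 1312.74
Import duty = 8518.72 + 1312.74 = 9831.46
Buyer bears: origin terminal 458.89 + freight 1308.33 + insurance 91.29 + destination terminal 642.03 + brokerage 473.23 + delivery 1346.36 + duty 9831.46 = 14151.59
Landed cost = invoice 52400.85 + 14151.59 = 66552.44

Total landed cost: CAD 66552.44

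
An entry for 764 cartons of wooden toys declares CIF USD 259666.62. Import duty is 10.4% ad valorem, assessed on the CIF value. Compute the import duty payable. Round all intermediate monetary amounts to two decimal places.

Import duty: USD 27005.33

Import duty = 259666.62 × 10.4% = 27005.33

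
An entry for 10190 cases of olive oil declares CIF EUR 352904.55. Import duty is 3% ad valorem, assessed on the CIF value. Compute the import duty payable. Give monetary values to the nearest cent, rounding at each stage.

Import duty = 352904.55 × 3% = 10587.14

Import duty: EUR 10587.14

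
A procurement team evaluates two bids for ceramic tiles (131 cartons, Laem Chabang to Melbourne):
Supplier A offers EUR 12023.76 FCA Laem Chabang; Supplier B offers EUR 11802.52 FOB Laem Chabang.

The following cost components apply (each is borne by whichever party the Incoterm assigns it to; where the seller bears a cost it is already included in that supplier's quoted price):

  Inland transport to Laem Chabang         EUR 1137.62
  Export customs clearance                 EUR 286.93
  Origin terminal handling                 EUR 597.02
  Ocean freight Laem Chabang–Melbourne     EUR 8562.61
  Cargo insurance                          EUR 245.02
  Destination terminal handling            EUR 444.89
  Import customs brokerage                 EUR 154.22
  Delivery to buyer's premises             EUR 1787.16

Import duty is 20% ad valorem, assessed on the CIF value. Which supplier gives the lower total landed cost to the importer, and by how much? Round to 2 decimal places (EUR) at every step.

Supplier B is cheaper by EUR 981.91

Supplier A (FCA):
CIF value = FCA price + origin terminal + freight + insurance = 12023.76 + 597.02 + 8562.61 + 245.02 = 21428.41
Import duty = 21428.41 × 20% = 4285.68
Buyer bears (A): 597.02 + 8562.61 + 245.02 + 444.89 + 154.22 + 1787.16 = 11790.92
Landed cost (A) = invoice 12023.76 + 11790.92 + duty 4285.68 = 28100.36
Supplier B (FOB):
CIF value = FOB price + freight + insurance = 11802.52 + 8562.61 + 245.02 = 20610.15
Import duty = 20610.15 × 20% = 4122.03
Buyer bears (B): 8562.61 + 245.02 + 444.89 + 154.22 + 1787.16 = 11193.90
Landed cost (B) = invoice 11802.52 + 11193.90 + duty 4122.03 = 27118.45
Difference = |28100.36 − 27118.45| = 981.91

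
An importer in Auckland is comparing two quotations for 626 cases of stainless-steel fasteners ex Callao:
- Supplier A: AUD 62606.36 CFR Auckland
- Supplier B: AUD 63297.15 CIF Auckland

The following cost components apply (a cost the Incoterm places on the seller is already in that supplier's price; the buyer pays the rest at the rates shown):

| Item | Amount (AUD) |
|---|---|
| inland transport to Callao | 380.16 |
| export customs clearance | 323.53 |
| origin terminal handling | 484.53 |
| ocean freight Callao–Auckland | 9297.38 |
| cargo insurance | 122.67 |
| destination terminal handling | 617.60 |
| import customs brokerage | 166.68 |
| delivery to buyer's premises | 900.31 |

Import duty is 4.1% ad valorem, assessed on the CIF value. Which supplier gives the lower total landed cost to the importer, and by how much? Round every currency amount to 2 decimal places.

Supplier A (CFR):
CIF value = CFR price + insurance = 62606.36 + 122.67 = 62729.03
Import duty = 62729.03 × 4.1% = 2571.89
Buyer bears (A): 122.67 + 617.60 + 166.68 + 900.31 = 1807.26
Landed cost (A) = invoice 62606.36 + 1807.26 + duty 2571.89 = 66985.51
Supplier B (CIF):
The CIF price already equals the CIF value: 63297.15
Import duty = 63297.15 × 4.1% = 2595.18
Buyer bears (B): 617.60 + 166.68 + 900.31 = 1684.59
Landed cost (B) = invoice 63297.15 + 1684.59 + duty 2595.18 = 67576.92
Difference = |66985.51 − 67576.92| = 591.41

Supplier A is cheaper by AUD 591.41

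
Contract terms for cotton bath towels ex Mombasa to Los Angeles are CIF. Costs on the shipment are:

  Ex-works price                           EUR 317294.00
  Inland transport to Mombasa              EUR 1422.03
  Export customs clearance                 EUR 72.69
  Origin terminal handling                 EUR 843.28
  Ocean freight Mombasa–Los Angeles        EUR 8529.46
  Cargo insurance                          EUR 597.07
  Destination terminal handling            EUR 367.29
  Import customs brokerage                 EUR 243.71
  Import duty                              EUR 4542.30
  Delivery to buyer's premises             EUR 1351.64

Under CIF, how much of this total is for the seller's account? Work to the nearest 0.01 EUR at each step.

CIF: the seller pays costs through ocean freight and marine insurance to the destination port.
Seller's account: goods 317294.00 + inland to port 1422.03 + export clearance 72.69 + origin terminal 843.28 + freight 8529.46 + insurance 597.07 = 328758.53
Buyer's account: destination terminal 367.29 + brokerage 243.71 + duty 4542.30 + delivery 1351.64 = 6504.94

Seller's account: EUR 328758.53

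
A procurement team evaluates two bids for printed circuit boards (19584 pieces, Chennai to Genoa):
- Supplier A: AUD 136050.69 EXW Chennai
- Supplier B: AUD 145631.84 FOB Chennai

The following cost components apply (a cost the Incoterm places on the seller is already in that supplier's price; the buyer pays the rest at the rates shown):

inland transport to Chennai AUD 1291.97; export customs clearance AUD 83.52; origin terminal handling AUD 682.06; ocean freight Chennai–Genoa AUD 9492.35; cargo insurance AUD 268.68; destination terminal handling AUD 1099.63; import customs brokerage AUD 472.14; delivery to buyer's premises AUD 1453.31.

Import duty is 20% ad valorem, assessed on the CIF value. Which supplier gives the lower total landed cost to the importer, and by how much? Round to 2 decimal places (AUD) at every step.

Supplier A (EXW):
CIF value = EXW price + inland to port + export clearance + origin terminal + freight + insurance = 136050.69 + 1291.97 + 83.52 + 682.06 + 9492.35 + 268.68 = 147869.27
Import duty = 147869.27 × 20% = 29573.85
Buyer bears (A): 1291.97 + 83.52 + 682.06 + 9492.35 + 268.68 + 1099.63 + 472.14 + 1453.31 = 14843.66
Landed cost (A) = invoice 136050.69 + 14843.66 + duty 29573.85 = 180468.20
Supplier B (FOB):
CIF value = FOB price + freight + insurance = 145631.84 + 9492.35 + 268.68 = 155392.87
Import duty = 155392.87 × 20% = 31078.57
Buyer bears (B): 9492.35 + 268.68 + 1099.63 + 472.14 + 1453.31 = 12786.11
Landed cost (B) = invoice 145631.84 + 12786.11 + duty 31078.57 = 189496.52
Difference = |180468.20 − 189496.52| = 9028.32

Supplier A is cheaper by AUD 9028.32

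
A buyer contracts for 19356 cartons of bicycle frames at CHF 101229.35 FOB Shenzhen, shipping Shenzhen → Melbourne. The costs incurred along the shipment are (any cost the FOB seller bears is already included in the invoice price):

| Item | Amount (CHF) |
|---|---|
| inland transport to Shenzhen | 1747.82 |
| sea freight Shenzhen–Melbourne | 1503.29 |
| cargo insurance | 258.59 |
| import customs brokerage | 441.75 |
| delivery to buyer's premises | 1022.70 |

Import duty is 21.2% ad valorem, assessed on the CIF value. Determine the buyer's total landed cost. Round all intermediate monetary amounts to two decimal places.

Total landed cost: CHF 126289.82

FOB: the seller bears costs until goods are on board at the origin port; the buyer bears freight, insurance and all costs thereafter.
Already in the invoice (seller's account under FOB): inland to port — exclude.
CIF value = FOB price + freight + insurance = 101229.35 + 1503.29 + 258.59 = 102991.23
Import duty = 102991.23 × 21.2% = 21834.14
Buyer bears: freight 1503.29 + insurance 258.59 + brokerage 441.75 + delivery 1022.70 + duty 21834.14 = 25060.47
Landed cost = invoice 101229.35 + 25060.47 = 126289.82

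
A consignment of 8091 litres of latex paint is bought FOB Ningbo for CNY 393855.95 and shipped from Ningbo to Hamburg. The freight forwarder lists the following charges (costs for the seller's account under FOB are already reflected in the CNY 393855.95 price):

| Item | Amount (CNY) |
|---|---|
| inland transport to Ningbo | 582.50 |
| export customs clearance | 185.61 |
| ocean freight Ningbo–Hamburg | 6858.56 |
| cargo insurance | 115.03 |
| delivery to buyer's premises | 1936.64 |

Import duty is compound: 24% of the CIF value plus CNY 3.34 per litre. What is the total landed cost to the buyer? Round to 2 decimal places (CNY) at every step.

Total landed cost: CNY 525989.21

FOB: the seller bears costs until goods are on board at the origin port; the buyer bears freight, insurance and all costs thereafter.
Already in the invoice (seller's account under FOB): inland to port, export clearance — exclude.
CIF value = FOB price + freight + insurance = 393855.95 + 6858.56 + 115.03 = 400829.54
Ad valorem component: 400829.54 × 24% = 96199.09
Specific component: 8091 × 3.34 = 27023.94
Import duty = 96199.09 + 27023.94 = 123223.03
Buyer bears: freight 6858.56 + insurance 115.03 + delivery 1936.64 + duty 123223.03 = 132133.26
Landed cost = invoice 393855.95 + 132133.26 = 525989.21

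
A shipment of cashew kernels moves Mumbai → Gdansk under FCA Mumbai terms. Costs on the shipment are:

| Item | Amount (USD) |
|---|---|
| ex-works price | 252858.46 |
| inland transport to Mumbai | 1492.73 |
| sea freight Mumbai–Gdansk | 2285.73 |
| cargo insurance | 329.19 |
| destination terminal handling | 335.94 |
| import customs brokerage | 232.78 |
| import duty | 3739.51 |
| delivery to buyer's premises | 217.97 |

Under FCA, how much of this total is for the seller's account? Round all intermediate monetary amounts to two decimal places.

Seller's account: USD 254351.19

FCA: the seller delivers export-cleared goods to the carrier; the buyer bears costs from that point.
Seller's account: goods 252858.46 + inland to port 1492.73 = 254351.19
Buyer's account: freight 2285.73 + insurance 329.19 + destination terminal 335.94 + brokerage 232.78 + duty 3739.51 + delivery 217.97 = 7141.12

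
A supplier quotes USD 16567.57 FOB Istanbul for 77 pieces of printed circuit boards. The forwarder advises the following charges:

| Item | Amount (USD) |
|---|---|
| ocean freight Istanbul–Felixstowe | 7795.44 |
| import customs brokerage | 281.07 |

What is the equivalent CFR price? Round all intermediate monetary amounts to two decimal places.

Not relevant to the conversion: brokerage — on the buyer under both terms; not part of either seller's price.
From FOB to CFR, the seller additionally bears: freight.
CFR price = 16567.57 + 7795.44 = 24363.01

CFR price: USD 24363.01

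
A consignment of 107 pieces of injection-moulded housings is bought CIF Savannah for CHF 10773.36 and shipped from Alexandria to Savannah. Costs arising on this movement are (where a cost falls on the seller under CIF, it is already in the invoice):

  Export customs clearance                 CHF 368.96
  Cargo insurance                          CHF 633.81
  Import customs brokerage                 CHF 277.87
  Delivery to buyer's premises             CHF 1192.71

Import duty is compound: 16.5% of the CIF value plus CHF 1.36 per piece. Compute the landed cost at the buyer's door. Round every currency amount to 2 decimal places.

Total landed cost: CHF 14167.06

CIF: the seller pays costs through ocean freight and marine insurance to the destination port.
Already in the invoice (seller's account under CIF): export clearance, insurance — exclude.
The CIF price already equals the CIF value: 10773.36
Ad valorem component: 10773.36 × 16.5% = 1777.60
Specific component: 107 × 1.36 = 145.52
Import duty = 1777.60 + 145.52 = 1923.12
Buyer bears: brokerage 277.87 + delivery 1192.71 + duty 1923.12 = 3393.70
Landed cost = invoice 10773.36 + 3393.70 = 14167.06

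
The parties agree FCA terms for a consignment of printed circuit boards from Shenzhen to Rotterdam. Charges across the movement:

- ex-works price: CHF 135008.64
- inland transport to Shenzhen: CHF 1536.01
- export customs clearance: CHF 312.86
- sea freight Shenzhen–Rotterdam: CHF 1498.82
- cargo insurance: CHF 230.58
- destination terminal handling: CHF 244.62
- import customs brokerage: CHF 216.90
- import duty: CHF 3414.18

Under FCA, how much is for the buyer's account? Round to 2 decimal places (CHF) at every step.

Buyer's account: CHF 5605.10

FCA: the seller delivers export-cleared goods to the carrier; the buyer bears costs from that point.
Seller's account: goods 135008.64 + inland to port 1536.01 + export clearance 312.86 = 136857.51
Buyer's account: freight 1498.82 + insurance 230.58 + destination terminal 244.62 + brokerage 216.90 + duty 3414.18 = 5605.10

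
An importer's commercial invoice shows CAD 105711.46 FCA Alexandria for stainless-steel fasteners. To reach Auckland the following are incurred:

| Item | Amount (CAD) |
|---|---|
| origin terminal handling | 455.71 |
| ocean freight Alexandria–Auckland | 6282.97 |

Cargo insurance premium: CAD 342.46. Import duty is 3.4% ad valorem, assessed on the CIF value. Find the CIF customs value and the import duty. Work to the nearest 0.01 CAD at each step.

CIF value: CAD 112792.60; import duty: CAD 3834.95

CIF = FCA price + pre-shipment costs + freight + insurance
CIF = 105711.46 + 455.71 + 6282.97 + 342.46 = 112792.60
Import duty = 112792.60 × 3.4% = 3834.95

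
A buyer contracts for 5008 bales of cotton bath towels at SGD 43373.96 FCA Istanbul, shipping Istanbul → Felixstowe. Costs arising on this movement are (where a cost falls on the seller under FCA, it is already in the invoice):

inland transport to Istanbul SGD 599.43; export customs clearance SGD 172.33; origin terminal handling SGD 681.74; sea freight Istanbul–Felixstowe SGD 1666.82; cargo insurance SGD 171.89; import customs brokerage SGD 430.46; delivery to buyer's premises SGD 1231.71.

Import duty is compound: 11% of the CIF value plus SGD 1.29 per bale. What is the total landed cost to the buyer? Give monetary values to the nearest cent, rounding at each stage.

FCA: the seller delivers export-cleared goods to the carrier; the buyer bears costs from that point.
Already in the invoice (seller's account under FCA): inland to port, export clearance — exclude.
CIF value = FCA price + origin terminal + freight + insurance = 43373.96 + 681.74 + 1666.82 + 171.89 = 45894.41
Ad valorem component: 45894.41 × 11% = 5048.39
Specific component: 5008 × 1.29 = 6460.32
Import duty = 5048.39 + 6460.32 = 11508.71
Buyer bears: origin terminal 681.74 + freight 1666.82 + insurance 171.89 + brokerage 430.46 + delivery 1231.71 + duty 11508.71 = 15691.33
Landed cost = invoice 43373.96 + 15691.33 = 59065.29

Total landed cost: SGD 59065.29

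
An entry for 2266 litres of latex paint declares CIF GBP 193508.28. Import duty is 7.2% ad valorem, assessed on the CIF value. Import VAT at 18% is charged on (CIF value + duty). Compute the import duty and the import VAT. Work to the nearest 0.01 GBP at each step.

Import duty: GBP 13932.60; import VAT: GBP 37339.36

Import duty = 193508.28 × 7.2% = 13932.60
VAT base = CIF + duty = 193508.28 + 13932.60 = 207440.88
Import VAT = 207440.88 × 18% = 37339.36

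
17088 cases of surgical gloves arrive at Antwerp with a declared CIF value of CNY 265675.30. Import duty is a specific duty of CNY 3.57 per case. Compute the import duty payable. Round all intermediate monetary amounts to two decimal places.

Import duty = 17088 × 3.57 = 61004.16

Import duty: CNY 61004.16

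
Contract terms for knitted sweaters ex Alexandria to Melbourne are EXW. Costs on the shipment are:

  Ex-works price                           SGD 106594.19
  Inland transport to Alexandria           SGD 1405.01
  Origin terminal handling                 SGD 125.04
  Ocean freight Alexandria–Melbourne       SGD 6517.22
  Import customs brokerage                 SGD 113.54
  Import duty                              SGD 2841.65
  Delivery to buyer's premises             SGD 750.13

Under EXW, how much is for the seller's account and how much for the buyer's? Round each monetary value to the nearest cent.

EXW: the seller makes goods available at their premises; the buyer bears all onward costs.
Seller's account: goods 106594.19 = 106594.19
Buyer's account: inland to port 1405.01 + origin terminal 125.04 + freight 6517.22 + brokerage 113.54 + duty 2841.65 + delivery 750.13 = 11752.59

Seller: SGD 106594.19; buyer: SGD 11752.59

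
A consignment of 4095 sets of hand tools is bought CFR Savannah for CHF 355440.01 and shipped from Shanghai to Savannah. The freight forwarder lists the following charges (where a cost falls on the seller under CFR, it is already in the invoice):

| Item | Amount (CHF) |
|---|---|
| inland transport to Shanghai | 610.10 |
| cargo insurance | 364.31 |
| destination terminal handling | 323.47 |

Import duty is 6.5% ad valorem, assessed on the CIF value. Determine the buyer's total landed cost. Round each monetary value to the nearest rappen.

Total landed cost: CHF 379255.07

CFR: the seller pays costs through ocean freight to the destination port, but not insurance.
Already in the invoice (seller's account under CFR): inland to port — exclude.
CIF value = CFR price + insurance = 355440.01 + 364.31 = 355804.32
Import duty = 355804.32 × 6.5% = 23127.28
Buyer bears: insurance 364.31 + destination terminal 323.47 + duty 23127.28 = 23815.06
Landed cost = invoice 355440.01 + 23815.06 = 379255.07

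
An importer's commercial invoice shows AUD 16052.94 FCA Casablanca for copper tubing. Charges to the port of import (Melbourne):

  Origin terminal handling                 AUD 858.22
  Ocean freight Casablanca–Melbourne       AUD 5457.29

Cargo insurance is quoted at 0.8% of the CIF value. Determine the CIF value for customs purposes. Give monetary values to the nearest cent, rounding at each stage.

CIF value: AUD 22548.84

Let C be the CIF value. C = FCA price + pre-shipment costs + freight + 0.8% × C
C − 0.8% × C = 16052.94 + 858.22 + 5457.29
0.992 × C = 22368.45
C = 22368.45 / 0.992 = 22548.84
Insurance premium = 0.8% × 22548.84 = 180.39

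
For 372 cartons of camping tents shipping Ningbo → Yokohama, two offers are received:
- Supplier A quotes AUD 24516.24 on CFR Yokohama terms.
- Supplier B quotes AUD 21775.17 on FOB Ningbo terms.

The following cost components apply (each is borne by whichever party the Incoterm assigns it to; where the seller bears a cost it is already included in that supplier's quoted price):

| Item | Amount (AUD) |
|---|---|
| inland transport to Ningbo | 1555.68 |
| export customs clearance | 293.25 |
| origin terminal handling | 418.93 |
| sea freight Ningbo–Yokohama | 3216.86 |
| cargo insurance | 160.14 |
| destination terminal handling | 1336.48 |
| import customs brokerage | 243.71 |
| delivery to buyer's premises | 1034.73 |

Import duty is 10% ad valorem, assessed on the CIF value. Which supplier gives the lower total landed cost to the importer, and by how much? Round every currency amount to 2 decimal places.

Supplier A is cheaper by AUD 523.37

Supplier A (CFR):
CIF value = CFR price + insurance = 24516.24 + 160.14 = 24676.38
Import duty = 24676.38 × 10% = 2467.64
Buyer bears (A): 160.14 + 1336.48 + 243.71 + 1034.73 = 2775.06
Landed cost (A) = invoice 24516.24 + 2775.06 + duty 2467.64 = 29758.94
Supplier B (FOB):
CIF value = FOB price + freight + insurance = 21775.17 + 3216.86 + 160.14 = 25152.17
Import duty = 25152.17 × 10% = 2515.22
Buyer bears (B): 3216.86 + 160.14 + 1336.48 + 243.71 + 1034.73 = 5991.92
Landed cost (B) = invoice 21775.17 + 5991.92 + duty 2515.22 = 30282.31
Difference = |29758.94 − 30282.31| = 523.37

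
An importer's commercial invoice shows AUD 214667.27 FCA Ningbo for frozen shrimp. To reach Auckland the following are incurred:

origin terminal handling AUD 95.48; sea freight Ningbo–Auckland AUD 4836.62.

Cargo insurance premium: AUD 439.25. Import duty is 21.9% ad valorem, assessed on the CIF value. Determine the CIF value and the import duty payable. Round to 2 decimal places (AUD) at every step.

CIF value: AUD 220038.62; import duty: AUD 48188.46

CIF = FCA price + pre-shipment costs + freight + insurance
CIF = 214667.27 + 95.48 + 4836.62 + 439.25 = 220038.62
Import duty = 220038.62 × 21.9% = 48188.46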